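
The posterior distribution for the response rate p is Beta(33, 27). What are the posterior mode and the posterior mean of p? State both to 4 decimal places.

Mode = (33−1)/(33+27−2) = 32/58 = 0.5517.
Mean = 33/(33+27) = 33/60 = 0.5500.

p_MAP = 0.5517, E[p|data] = 0.5500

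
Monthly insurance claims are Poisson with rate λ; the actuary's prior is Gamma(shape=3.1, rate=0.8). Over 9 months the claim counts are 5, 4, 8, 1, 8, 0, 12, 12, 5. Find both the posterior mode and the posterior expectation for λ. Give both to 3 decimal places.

λ_MAP = 5.827, E[λ|data] = 5.929

Σ counts = 55. Posterior: Gamma(shape = 3.1+55 = 58.1, rate = 0.8+9 = 9.8).
Mode = (α−1)/β = 57.1/9.8 = 5.827.
Mean = α/β = 58.1/9.8 = 5.929.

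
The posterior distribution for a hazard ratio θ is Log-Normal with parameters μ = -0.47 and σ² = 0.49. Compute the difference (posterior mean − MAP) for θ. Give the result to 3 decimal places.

0.416

Mode = exp(μ − σ²) = exp(-0.96) = 0.383.
Mean = exp(μ + σ²/2) = exp(-0.225) = 0.799.
Difference = 0.799 − 0.383 = 0.416.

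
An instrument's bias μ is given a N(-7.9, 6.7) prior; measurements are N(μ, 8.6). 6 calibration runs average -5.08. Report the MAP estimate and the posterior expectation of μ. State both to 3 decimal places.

MAP: -5.577. Posterior mean: -5.577.

Posterior for μ is Normal. Precision-weighted mean: (1/6.7·-7.9 + 6/8.6·-5.08) / (1/6.7 + 6/8.6) = -5.577.
A Normal posterior is symmetric, so mode = mean.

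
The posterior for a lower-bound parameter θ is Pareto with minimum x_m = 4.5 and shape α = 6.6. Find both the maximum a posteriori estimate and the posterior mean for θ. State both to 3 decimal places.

The Pareto density is strictly decreasing on [x_m, ∞), so the mode is x_m = 4.500.
Mean = α·x_m/(α−1) = 6.6·4.5/5.6 = 5.304.

maximum a posteriori estimate = 4.500, posterior mean = 5.304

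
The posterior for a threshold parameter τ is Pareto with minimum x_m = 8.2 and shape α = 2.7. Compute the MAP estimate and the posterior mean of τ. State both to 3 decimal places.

MAP = 8.200, posterior mean = 13.024

The Pareto density is strictly decreasing on [x_m, ∞), so the mode is x_m = 8.200.
Mean = α·x_m/(α−1) = 2.7·8.2/1.7 = 13.024.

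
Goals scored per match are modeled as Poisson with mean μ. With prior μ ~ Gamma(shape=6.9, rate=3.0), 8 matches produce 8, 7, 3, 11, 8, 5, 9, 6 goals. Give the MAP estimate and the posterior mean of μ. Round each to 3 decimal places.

MAP = 5.718, posterior mean = 5.809

Σ counts = 57. Posterior: Gamma(shape = 6.9+57 = 63.9, rate = 3.0+8 = 11.0).
Mode = (α−1)/β = 62.9/11.0 = 5.718.
Mean = α/β = 63.9/11.0 = 5.809.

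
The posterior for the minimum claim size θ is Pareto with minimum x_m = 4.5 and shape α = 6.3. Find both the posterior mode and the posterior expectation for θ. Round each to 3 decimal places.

MAP = 4.500, posterior mean = 5.349

The Pareto density is strictly decreasing on [x_m, ∞), so the mode is x_m = 4.500.
Mean = α·x_m/(α−1) = 6.3·4.5/5.3 = 5.349.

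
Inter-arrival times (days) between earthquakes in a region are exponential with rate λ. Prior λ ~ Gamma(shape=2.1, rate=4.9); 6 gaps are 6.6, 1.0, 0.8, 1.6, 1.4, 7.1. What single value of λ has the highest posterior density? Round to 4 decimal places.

0.3034

Σ times = 18.5. Posterior: Gamma(shape = 2.1+6 = 8.1, rate = 4.9+18.5 = 23.4).
Mode = (α−1)/β = 7.1/23.4 = 0.3034.
Mean = α/β = 8.1/23.4 = 0.3462.
This is the posterior mode — the MAP estimate.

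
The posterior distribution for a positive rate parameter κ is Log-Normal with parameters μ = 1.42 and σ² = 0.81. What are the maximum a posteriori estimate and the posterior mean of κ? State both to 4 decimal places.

κ_MAP = 1.8404, E[κ|data] = 6.2028

Mode = exp(μ − σ²) = exp(0.61) = 1.8404.
Mean = exp(μ + σ²/2) = exp(1.825) = 6.2028.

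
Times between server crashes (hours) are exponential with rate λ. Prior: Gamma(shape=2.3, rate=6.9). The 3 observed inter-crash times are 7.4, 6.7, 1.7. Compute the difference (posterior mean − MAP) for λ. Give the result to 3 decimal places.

0.044

Σ times = 15.8. Posterior: Gamma(shape = 2.3+3 = 5.3, rate = 6.9+15.8 = 22.7).
Mode = (α−1)/β = 4.3/22.7 = 0.189.
Mean = α/β = 5.3/22.7 = 0.233.
Difference = 0.233 − 0.189 = 0.044.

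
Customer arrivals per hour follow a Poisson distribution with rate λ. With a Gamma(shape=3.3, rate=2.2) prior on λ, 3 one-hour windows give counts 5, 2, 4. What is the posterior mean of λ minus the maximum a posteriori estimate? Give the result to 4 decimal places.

0.1923

Σ counts = 11. Posterior: Gamma(shape = 3.3+11 = 14.3, rate = 2.2+3 = 5.2).
Mode = (α−1)/β = 13.3/5.2 = 2.5577.
Mean = α/β = 14.3/5.2 = 2.7500.
Difference = 2.7500 − 2.5577 = 0.1923.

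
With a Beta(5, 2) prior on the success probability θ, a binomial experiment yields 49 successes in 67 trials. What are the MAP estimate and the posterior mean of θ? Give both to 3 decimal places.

MAP = 0.736; posterior mean = 0.730

Posterior: Beta(5+49, 2+18) = Beta(54, 20).
Mode = (54−1)/(54+20−2) = 53/72 = 0.736.
Mean = 54/(54+20) = 54/74 = 0.730.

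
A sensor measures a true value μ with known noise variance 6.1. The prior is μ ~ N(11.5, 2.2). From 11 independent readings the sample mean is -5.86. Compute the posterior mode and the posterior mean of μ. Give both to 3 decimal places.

MAP = -2.365; posterior mean = -2.365

Posterior for μ is Normal. Precision-weighted mean: (1/2.2·11.5 + 11/6.1·-5.86) / (1/2.2 + 11/6.1) = -2.365.
A Normal posterior is symmetric, so mode = mean.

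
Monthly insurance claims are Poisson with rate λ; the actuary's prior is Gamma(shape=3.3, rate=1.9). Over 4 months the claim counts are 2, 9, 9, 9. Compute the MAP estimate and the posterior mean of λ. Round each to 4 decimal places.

Σ counts = 29. Posterior: Gamma(shape = 3.3+29 = 32.3, rate = 1.9+4 = 5.9).
Mode = (α−1)/β = 31.3/5.9 = 5.3051.
Mean = α/β = 32.3/5.9 = 5.4746.

MAP: 5.3051. Posterior mean: 5.4746.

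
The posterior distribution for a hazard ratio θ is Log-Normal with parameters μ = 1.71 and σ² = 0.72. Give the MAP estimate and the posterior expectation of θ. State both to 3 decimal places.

MAP: 2.691. Posterior mean: 7.925.

Mode = exp(μ − σ²) = exp(0.99) = 2.691.
Mean = exp(μ + σ²/2) = exp(2.070) = 7.925.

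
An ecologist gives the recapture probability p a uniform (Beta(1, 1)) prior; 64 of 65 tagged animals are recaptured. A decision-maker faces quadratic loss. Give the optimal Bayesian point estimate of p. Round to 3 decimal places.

0.970

Posterior: Beta(1+64, 1+1) = Beta(65, 2).
Mode = (65−1)/(65+2−2) = 64/65 = 0.985.
Mean = 65/(65+2) = 65/67 = 0.970.
Quadratic loss ⇒ the optimal estimator is the posterior mean.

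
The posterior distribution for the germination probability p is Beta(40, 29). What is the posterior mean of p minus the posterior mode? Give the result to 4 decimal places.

Mode = (40−1)/(40+29−2) = 39/67 = 0.5821.
Mean = 40/(40+29) = 40/69 = 0.5797.
Difference = 0.5797 − 0.5821 = -0.0024.
Left-skewed posterior ⇒ mean < mode.

-0.0024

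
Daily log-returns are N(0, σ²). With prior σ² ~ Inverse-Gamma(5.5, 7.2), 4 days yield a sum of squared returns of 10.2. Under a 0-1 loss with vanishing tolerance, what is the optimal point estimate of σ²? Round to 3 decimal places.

Posterior: Inverse-Gamma(shape = 5.5+4/2 = 7.5, scale = 7.2+10.2/2 = 12.3).
Mode = β/(α+1) = 12.3/8.5 = 1.447.
Mean = β/(α−1) = 12.3/6.5 = 1.892.
This is the posterior mode — the MAP estimate.

1.447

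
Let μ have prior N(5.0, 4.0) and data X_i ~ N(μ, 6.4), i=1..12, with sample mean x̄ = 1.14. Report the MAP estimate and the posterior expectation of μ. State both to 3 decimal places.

Posterior for μ is Normal. Precision-weighted mean: (1/4.0·5.0 + 12/6.4·1.14) / (1/4.0 + 12/6.4) = 1.594.
A Normal posterior is symmetric, so mode = mean.

MAP = 1.594; posterior mean = 1.594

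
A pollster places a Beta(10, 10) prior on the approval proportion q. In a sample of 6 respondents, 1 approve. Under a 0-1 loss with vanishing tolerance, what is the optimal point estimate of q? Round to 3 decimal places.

Posterior: Beta(10+1, 10+5) = Beta(11, 15).
Mode = (11−1)/(11+15−2) = 10/24 = 0.417.
Mean = 11/(11+15) = 11/26 = 0.423.
This is the posterior mode — the MAP estimate.

0.417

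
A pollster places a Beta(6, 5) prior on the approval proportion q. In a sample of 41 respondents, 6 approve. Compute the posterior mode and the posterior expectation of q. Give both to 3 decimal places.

Posterior: Beta(6+6, 5+35) = Beta(12, 40).
Mode = (12−1)/(12+40−2) = 11/50 = 0.220.
Mean = 12/(12+40) = 12/52 = 0.231.
The posterior is right-skewed, so the mean exceeds the mode.

posterior mode = 0.220, posterior expectation = 0.231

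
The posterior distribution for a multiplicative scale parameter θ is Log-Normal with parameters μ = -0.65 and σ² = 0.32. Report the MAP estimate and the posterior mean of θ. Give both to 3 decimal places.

θ_MAP = 0.379, E[θ|data] = 0.613

Mode = exp(μ − σ²) = exp(-0.97) = 0.379.
Mean = exp(μ + σ²/2) = exp(-0.490) = 0.613.
The mean is pulled above the mode by the posterior's right skew.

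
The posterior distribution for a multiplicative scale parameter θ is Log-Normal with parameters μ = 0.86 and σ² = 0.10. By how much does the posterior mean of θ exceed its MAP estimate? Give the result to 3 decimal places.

Mode = exp(μ − σ²) = exp(0.76) = 2.138.
Mean = exp(μ + σ²/2) = exp(0.910) = 2.484.
Difference = 2.484 − 2.138 = 0.346.
The mean is pulled above the mode by the posterior's right skew.

0.346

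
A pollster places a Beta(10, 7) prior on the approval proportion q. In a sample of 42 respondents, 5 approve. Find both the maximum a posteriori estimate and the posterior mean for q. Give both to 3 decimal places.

MAP: 0.246. Posterior mean: 0.254.

Posterior: Beta(10+5, 7+37) = Beta(15, 44).
Mode = (15−1)/(15+44−2) = 14/57 = 0.246.
Mean = 15/(15+44) = 15/59 = 0.254.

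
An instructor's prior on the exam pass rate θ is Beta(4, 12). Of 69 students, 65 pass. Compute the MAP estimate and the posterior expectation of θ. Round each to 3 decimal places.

MAP estimate = 0.819, posterior expectation = 0.812

Posterior: Beta(4+65, 12+4) = Beta(69, 16).
Mode = (69−1)/(69+16−2) = 68/83 = 0.819.
Mean = 69/(69+16) = 69/85 = 0.812.
Mode > mean: the posterior has a left tail.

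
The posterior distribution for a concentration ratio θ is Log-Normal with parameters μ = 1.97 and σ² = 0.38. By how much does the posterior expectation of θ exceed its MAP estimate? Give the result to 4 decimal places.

3.7674

Mode = exp(μ − σ²) = exp(1.59) = 4.9037.
Mean = exp(μ + σ²/2) = exp(2.160) = 8.6711.
Difference = 8.6711 − 4.9037 = 3.7674.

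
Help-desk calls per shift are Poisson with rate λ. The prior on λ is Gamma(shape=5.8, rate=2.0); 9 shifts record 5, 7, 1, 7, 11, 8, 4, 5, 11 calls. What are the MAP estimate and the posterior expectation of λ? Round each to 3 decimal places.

Σ counts = 59. Posterior: Gamma(shape = 5.8+59 = 64.8, rate = 2.0+9 = 11.0).
Mode = (α−1)/β = 63.8/11.0 = 5.800.
Mean = α/β = 64.8/11.0 = 5.891.

MAP = 5.800; posterior mean = 5.891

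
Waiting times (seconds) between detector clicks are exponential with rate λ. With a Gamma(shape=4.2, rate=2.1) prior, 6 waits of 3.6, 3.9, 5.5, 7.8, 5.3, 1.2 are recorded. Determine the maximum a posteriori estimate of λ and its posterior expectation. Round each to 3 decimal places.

λ_MAP = 0.313, E[λ|data] = 0.347

Σ times = 27.3. Posterior: Gamma(shape = 4.2+6 = 10.2, rate = 2.1+27.3 = 29.4).
Mode = (α−1)/β = 9.2/29.4 = 0.313.
Mean = α/β = 10.2/29.4 = 0.347.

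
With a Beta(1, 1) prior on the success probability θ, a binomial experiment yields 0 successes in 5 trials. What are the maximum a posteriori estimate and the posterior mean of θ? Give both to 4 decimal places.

Posterior: Beta(1+0, 1+5) = Beta(1, 6).
Since α = 1 ≤ 1 and β > 1, the Beta density is monotone decreasing on [0,1]; the mode is at 0.
Mean = 1/(1+6) = 0.1429.

maximum a posteriori estimate = 0.0000, posterior mean = 0.1429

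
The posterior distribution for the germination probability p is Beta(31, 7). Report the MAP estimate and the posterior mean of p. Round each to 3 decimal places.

p_MAP = 0.833, E[p|data] = 0.816

Mode = (31−1)/(31+7−2) = 30/36 = 0.833.
Mean = 31/(31+7) = 31/38 = 0.816.
Left-skewed posterior ⇒ mean < mode.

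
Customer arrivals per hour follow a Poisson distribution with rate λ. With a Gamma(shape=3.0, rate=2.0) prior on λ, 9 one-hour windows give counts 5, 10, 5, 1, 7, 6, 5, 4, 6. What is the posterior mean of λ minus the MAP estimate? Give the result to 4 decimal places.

Σ counts = 49. Posterior: Gamma(shape = 3.0+49 = 52.0, rate = 2.0+9 = 11.0).
Mode = (α−1)/β = 51.0/11.0 = 4.6364.
Mean = α/β = 52.0/11.0 = 4.7273.
Difference = 4.7273 − 4.6364 = 0.0909.

0.0909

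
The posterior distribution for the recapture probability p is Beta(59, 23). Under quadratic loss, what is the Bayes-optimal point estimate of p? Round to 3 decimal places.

0.720

Mode = (59−1)/(59+23−2) = 58/80 = 0.725.
Mean = 59/(59+23) = 59/82 = 0.720.
Quadratic loss ⇒ the optimal estimator is the posterior mean.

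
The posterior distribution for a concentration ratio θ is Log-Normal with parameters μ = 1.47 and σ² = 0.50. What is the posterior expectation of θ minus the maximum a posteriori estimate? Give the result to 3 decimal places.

2.947

Mode = exp(μ − σ²) = exp(0.97) = 2.638.
Mean = exp(μ + σ²/2) = exp(1.720) = 5.585.
Difference = 5.585 − 2.638 = 2.947.
Mean > mode: the posterior has a right tail.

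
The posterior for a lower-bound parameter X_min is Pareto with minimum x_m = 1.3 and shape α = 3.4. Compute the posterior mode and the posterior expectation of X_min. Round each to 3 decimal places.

MAP = 1.300; posterior mean = 1.842

The Pareto density is strictly decreasing on [x_m, ∞), so the mode is x_m = 1.300.
Mean = α·x_m/(α−1) = 3.4·1.3/2.4 = 1.842.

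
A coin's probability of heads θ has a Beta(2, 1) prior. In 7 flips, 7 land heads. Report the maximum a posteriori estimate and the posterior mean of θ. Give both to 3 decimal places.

Posterior: Beta(2+7, 1+0) = Beta(9, 1).
Since β = 1 ≤ 1 and α > 1, the Beta density is monotone increasing on [0,1]; the mode is at 1.
Mean = 9/(9+1) = 0.900.
The posterior is left-skewed, so the mode exceeds the mean.

maximum a posteriori estimate = 1.000, posterior mean = 0.900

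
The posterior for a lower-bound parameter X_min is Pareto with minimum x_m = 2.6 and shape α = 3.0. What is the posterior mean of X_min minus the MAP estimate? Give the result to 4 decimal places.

1.3000

The Pareto density is strictly decreasing on [x_m, ∞), so the mode is x_m = 2.6000.
Mean = α·x_m/(α−1) = 3.0·2.6/2.0 = 3.9000.
Difference = 3.9000 − 2.6000 = 1.3000.
Right-skewed posterior ⇒ mode < mean.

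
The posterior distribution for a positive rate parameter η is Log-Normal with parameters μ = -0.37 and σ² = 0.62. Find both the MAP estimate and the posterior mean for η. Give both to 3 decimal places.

η_MAP = 0.372, E[η|data] = 0.942

Mode = exp(μ − σ²) = exp(-0.99) = 0.372.
Mean = exp(μ + σ²/2) = exp(-0.060) = 0.942.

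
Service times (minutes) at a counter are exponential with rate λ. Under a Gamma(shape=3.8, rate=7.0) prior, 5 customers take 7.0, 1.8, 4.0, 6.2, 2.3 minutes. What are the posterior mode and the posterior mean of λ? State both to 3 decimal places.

posterior mode = 0.276, posterior mean = 0.311

Σ times = 21.3. Posterior: Gamma(shape = 3.8+5 = 8.8, rate = 7.0+21.3 = 28.3).
Mode = (α−1)/β = 7.8/28.3 = 0.276.
Mean = α/β = 8.8/28.3 = 0.311.
The posterior is right-skewed, so the mean exceeds the mode.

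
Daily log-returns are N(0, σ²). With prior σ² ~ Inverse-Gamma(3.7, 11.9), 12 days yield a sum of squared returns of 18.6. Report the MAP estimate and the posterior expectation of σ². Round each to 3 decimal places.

MAP = 1.981; posterior mean = 2.437

Posterior: Inverse-Gamma(shape = 3.7+12/2 = 9.7, scale = 11.9+18.6/2 = 21.2).
Mode = β/(α+1) = 21.2/10.7 = 1.981.
Mean = β/(α−1) = 21.2/8.7 = 2.437.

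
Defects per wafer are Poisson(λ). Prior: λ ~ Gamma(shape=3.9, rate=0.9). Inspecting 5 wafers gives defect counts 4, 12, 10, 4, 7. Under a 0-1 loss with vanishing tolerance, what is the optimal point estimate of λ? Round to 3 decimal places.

Σ counts = 37. Posterior: Gamma(shape = 3.9+37 = 40.9, rate = 0.9+5 = 5.9).
Mode = (α−1)/β = 39.9/5.9 = 6.763.
Mean = α/β = 40.9/5.9 = 6.932.
This is the posterior mode — the MAP estimate.

6.763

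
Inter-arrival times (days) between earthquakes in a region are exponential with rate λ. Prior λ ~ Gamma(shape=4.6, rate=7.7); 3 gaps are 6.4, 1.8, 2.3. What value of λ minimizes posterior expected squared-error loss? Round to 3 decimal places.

Σ times = 10.5. Posterior: Gamma(shape = 4.6+3 = 7.6, rate = 7.7+10.5 = 18.2).
Mode = (α−1)/β = 6.6/18.2 = 0.363.
Mean = α/β = 7.6/18.2 = 0.418.
Squared-error loss ⇒ the optimal estimator is the posterior mean.

0.418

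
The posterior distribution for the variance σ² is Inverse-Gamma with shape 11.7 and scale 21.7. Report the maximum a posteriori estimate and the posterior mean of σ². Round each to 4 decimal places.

MAP = 1.7087, posterior mean = 2.0280

Mode = β/(α+1) = 21.7/12.7 = 1.7087.
Mean = β/(α−1) = 21.7/10.7 = 2.0280.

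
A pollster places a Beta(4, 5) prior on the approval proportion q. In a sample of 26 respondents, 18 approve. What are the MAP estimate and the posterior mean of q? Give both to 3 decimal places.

q_MAP = 0.636, E[q|data] = 0.629

Posterior: Beta(4+18, 5+8) = Beta(22, 13).
Mode = (22−1)/(22+13−2) = 21/33 = 0.636.
Mean = 22/(22+13) = 22/35 = 0.629.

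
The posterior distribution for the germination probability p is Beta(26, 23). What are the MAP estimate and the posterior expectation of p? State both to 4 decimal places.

Mode = (26−1)/(26+23−2) = 25/47 = 0.5319.
Mean = 26/(26+23) = 26/49 = 0.5306.
Mode > mean: the posterior has a left tail.

p_MAP = 0.5319, E[p|data] = 0.5306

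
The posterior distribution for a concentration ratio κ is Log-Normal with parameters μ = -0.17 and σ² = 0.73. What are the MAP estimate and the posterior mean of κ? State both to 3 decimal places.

Mode = exp(μ − σ²) = exp(-0.90) = 0.407.
Mean = exp(μ + σ²/2) = exp(0.195) = 1.215.

MAP estimate = 0.407, posterior mean = 1.215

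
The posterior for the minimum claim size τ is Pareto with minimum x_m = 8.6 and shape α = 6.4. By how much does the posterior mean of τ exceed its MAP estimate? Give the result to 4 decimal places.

1.5926

The Pareto density is strictly decreasing on [x_m, ∞), so the mode is x_m = 8.6000.
Mean = α·x_m/(α−1) = 6.4·8.6/5.4 = 10.1926.
Difference = 10.1926 − 8.6000 = 1.5926.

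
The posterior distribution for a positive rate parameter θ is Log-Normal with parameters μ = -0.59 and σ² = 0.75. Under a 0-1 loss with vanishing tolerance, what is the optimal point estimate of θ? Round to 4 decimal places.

0.2618

Mode = exp(μ − σ²) = exp(-1.34) = 0.2618.
Mean = exp(μ + σ²/2) = exp(-0.215) = 0.8065.
This is the posterior mode — the MAP estimate.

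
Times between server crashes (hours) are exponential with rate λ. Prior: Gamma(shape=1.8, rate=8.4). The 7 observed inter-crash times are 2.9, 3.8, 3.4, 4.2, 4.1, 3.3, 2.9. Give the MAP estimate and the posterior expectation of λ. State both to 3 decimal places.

λ_MAP = 0.236, E[λ|data] = 0.267

Σ times = 24.6. Posterior: Gamma(shape = 1.8+7 = 8.8, rate = 8.4+24.6 = 33.0).
Mode = (α−1)/β = 7.8/33.0 = 0.236.
Mean = α/β = 8.8/33.0 = 0.267.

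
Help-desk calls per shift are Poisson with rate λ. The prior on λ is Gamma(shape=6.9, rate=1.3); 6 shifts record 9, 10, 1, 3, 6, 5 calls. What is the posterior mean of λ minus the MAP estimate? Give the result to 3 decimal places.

0.137

Σ counts = 34. Posterior: Gamma(shape = 6.9+34 = 40.9, rate = 1.3+6 = 7.3).
Mode = (α−1)/β = 39.9/7.3 = 5.466.
Mean = α/β = 40.9/7.3 = 5.603.
Difference = 5.603 − 5.466 = 0.137.
Right-skewed posterior ⇒ mode < mean.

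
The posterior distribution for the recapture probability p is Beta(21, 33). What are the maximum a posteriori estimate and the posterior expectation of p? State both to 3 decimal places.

Mode = (21−1)/(21+33−2) = 20/52 = 0.385.
Mean = 21/(21+33) = 21/54 = 0.389.

maximum a posteriori estimate = 0.385, posterior expectation = 0.389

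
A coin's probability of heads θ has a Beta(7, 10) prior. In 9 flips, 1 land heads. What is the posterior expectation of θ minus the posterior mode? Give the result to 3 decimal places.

0.016

Posterior: Beta(7+1, 10+8) = Beta(8, 18).
Mode = (8−1)/(8+18−2) = 7/24 = 0.292.
Mean = 8/(8+18) = 8/26 = 0.308.
Difference = 0.308 − 0.292 = 0.016.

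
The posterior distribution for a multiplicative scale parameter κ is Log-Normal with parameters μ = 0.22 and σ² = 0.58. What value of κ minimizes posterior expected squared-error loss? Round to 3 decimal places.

Mode = exp(μ − σ²) = exp(-0.36) = 0.698.
Mean = exp(μ + σ²/2) = exp(0.510) = 1.665.
Squared-error loss ⇒ the optimal estimator is the posterior mean.

1.665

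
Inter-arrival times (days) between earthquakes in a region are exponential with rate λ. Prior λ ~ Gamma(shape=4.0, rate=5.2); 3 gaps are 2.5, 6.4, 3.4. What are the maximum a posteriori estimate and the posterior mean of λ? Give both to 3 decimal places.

maximum a posteriori estimate = 0.343, posterior mean = 0.400

Σ times = 12.3. Posterior: Gamma(shape = 4.0+3 = 7.0, rate = 5.2+12.3 = 17.5).
Mode = (α−1)/β = 6.0/17.5 = 0.343.
Mean = α/β = 7.0/17.5 = 0.400.
The posterior is right-skewed, so the mean exceeds the mode.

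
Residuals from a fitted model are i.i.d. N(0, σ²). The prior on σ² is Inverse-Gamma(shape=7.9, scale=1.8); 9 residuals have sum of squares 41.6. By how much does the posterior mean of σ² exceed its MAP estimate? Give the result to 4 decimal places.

Posterior: Inverse-Gamma(shape = 7.9+9/2 = 12.4, scale = 1.8+41.6/2 = 22.6).
Mode = β/(α+1) = 22.6/13.4 = 1.6866.
Mean = β/(α−1) = 22.6/11.4 = 1.9825.
Difference = 1.9825 − 1.6866 = 0.2959.

0.2959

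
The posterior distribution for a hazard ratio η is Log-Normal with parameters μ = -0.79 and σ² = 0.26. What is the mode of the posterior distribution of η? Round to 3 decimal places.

Mode = exp(μ − σ²) = exp(-1.05) = 0.350.
Mean = exp(μ + σ²/2) = exp(-0.660) = 0.517.
This is the posterior mode — the MAP estimate.

0.350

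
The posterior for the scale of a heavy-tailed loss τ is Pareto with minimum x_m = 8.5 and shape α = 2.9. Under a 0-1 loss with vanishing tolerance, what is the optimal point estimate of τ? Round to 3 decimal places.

The Pareto density is strictly decreasing on [x_m, ∞), so the mode is x_m = 8.500.
Mean = α·x_m/(α−1) = 2.9·8.5/1.9 = 12.974.
This is the posterior mode — the MAP estimate.

8.500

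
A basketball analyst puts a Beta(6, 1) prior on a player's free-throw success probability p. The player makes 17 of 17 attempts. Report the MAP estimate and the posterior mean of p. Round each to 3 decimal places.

Posterior: Beta(6+17, 1+0) = Beta(23, 1).
Since β = 1 ≤ 1 and α > 1, the Beta density is monotone increasing on [0,1]; the mode is at 1.
Mean = 23/(23+1) = 0.958.
Mode > mean: the posterior has a left tail.

MAP estimate = 1.000, posterior mean = 0.958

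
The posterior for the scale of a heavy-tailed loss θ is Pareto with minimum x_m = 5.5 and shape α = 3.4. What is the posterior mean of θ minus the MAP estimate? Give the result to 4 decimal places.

The Pareto density is strictly decreasing on [x_m, ∞), so the mode is x_m = 5.5000.
Mean = α·x_m/(α−1) = 3.4·5.5/2.4 = 7.7917.
Difference = 7.7917 − 5.5000 = 2.2917.

2.2917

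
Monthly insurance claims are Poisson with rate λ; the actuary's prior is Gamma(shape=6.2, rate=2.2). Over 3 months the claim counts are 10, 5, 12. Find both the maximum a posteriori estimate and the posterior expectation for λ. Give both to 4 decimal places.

Σ counts = 27. Posterior: Gamma(shape = 6.2+27 = 33.2, rate = 2.2+3 = 5.2).
Mode = (α−1)/β = 32.2/5.2 = 6.1923.
Mean = α/β = 33.2/5.2 = 6.3846.
Right-skewed posterior ⇒ mode < mean.

MAP = 6.1923; posterior mean = 6.3846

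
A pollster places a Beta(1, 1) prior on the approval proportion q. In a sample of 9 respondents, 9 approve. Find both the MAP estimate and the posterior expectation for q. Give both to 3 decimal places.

Posterior: Beta(1+9, 1+0) = Beta(10, 1).
Since β = 1 ≤ 1 and α > 1, the Beta density is monotone increasing on [0,1]; the mode is at 1.
Mean = 10/(10+1) = 0.909.
Left-skewed posterior ⇒ mean < mode.

MAP estimate = 1.000, posterior expectation = 0.909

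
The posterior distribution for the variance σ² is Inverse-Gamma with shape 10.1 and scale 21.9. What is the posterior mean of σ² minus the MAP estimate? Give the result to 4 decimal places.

0.4336

Mode = β/(α+1) = 21.9/11.1 = 1.9730.
Mean = β/(α−1) = 21.9/9.1 = 2.4066.
Difference = 2.4066 − 1.9730 = 0.4336.
The mean is pulled above the mode by the posterior's right skew.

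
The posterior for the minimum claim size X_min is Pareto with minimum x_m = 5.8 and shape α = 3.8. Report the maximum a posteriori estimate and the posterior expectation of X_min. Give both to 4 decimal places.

The Pareto density is strictly decreasing on [x_m, ∞), so the mode is x_m = 5.8000.
Mean = α·x_m/(α−1) = 3.8·5.8/2.8 = 7.8714.
Mean > mode: the posterior has a right tail.

MAP = 5.8000; posterior mean = 7.8714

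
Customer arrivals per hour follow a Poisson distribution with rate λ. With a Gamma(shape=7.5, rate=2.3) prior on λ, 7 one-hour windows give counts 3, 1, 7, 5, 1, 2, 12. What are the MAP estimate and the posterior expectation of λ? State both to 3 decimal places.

Σ counts = 31. Posterior: Gamma(shape = 7.5+31 = 38.5, rate = 2.3+7 = 9.3).
Mode = (α−1)/β = 37.5/9.3 = 4.032.
Mean = α/β = 38.5/9.3 = 4.140.
Right-skewed posterior ⇒ mode < mean.

MAP = 4.032; posterior mean = 4.140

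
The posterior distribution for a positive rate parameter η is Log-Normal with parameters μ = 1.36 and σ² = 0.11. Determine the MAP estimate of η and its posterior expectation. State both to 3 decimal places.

Mode = exp(μ − σ²) = exp(1.25) = 3.490.
Mean = exp(μ + σ²/2) = exp(1.415) = 4.116.

MAP = 3.490; posterior mean = 4.116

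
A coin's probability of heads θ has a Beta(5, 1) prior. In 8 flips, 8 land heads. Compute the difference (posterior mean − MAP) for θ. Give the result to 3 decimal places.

Posterior: Beta(5+8, 1+0) = Beta(13, 1).
Since β = 1 ≤ 1 and α > 1, the Beta density is monotone increasing on [0,1]; the mode is at 1.
Mean = 13/(13+1) = 0.929.
Difference = 0.929 − 1.000 = -0.071.
The posterior is left-skewed, so the mode exceeds the mean.

-0.071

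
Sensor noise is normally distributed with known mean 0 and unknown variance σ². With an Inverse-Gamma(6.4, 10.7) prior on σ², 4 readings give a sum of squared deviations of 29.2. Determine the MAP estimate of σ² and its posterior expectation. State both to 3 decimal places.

Posterior: Inverse-Gamma(shape = 6.4+4/2 = 8.4, scale = 10.7+29.2/2 = 25.3).
Mode = β/(α+1) = 25.3/9.4 = 2.691.
Mean = β/(α−1) = 25.3/7.4 = 3.419.

MAP: 2.691. Posterior mean: 3.419.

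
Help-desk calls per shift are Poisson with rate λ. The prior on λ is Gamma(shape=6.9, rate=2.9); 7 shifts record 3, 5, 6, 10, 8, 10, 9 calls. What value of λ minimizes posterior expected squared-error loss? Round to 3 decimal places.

Σ counts = 51. Posterior: Gamma(shape = 6.9+51 = 57.9, rate = 2.9+7 = 9.9).
Mode = (α−1)/β = 56.9/9.9 = 5.747.
Mean = α/β = 57.9/9.9 = 5.848.
Squared-error loss ⇒ the optimal estimator is the posterior mean.

5.848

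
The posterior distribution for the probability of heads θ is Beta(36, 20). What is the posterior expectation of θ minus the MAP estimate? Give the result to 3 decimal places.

-0.005

Mode = (36−1)/(36+20−2) = 35/54 = 0.648.
Mean = 36/(36+20) = 36/56 = 0.643.
Difference = 0.643 − 0.648 = -0.005.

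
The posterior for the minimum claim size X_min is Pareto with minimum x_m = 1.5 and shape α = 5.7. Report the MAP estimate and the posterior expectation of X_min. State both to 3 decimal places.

X_min_MAP = 1.500, E[X_min|data] = 1.819

The Pareto density is strictly decreasing on [x_m, ∞), so the mode is x_m = 1.500.
Mean = α·x_m/(α−1) = 5.7·1.5/4.7 = 1.819.
Right-skewed posterior ⇒ mode < mean.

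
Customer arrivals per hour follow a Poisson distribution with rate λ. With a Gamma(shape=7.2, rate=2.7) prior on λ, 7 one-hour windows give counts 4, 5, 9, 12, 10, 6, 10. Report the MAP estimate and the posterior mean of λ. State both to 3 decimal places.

MAP = 6.412; posterior mean = 6.515

Σ counts = 56. Posterior: Gamma(shape = 7.2+56 = 63.2, rate = 2.7+7 = 9.7).
Mode = (α−1)/β = 62.2/9.7 = 6.412.
Mean = α/β = 63.2/9.7 = 6.515.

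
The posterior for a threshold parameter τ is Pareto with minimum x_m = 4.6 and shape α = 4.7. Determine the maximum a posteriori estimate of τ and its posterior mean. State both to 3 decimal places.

The Pareto density is strictly decreasing on [x_m, ∞), so the mode is x_m = 4.600.
Mean = α·x_m/(α−1) = 4.7·4.6/3.7 = 5.843.
The posterior is right-skewed, so the mean exceeds the mode.

MAP = 4.600, posterior mean = 5.843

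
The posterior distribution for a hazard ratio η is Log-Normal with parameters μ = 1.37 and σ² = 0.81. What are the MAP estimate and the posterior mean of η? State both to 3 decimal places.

Mode = exp(μ − σ²) = exp(0.56) = 1.751.
Mean = exp(μ + σ²/2) = exp(1.775) = 5.900.

MAP estimate = 1.751, posterior mean = 5.900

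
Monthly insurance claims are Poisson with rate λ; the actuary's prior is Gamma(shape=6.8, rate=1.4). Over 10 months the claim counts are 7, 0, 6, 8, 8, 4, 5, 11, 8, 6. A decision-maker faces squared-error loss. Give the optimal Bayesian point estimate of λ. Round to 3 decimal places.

6.123

Σ counts = 63. Posterior: Gamma(shape = 6.8+63 = 69.8, rate = 1.4+10 = 11.4).
Mode = (α−1)/β = 68.8/11.4 = 6.035.
Mean = α/β = 69.8/11.4 = 6.123.
Squared-error loss ⇒ the optimal estimator is the posterior mean.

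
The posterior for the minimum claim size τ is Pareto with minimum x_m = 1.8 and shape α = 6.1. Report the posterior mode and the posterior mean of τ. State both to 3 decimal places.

MAP = 1.800, posterior mean = 2.153

The Pareto density is strictly decreasing on [x_m, ∞), so the mode is x_m = 1.800.
Mean = α·x_m/(α−1) = 6.1·1.8/5.1 = 2.153.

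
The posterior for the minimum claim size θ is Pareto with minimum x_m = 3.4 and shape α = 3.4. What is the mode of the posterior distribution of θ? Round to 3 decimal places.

The Pareto density is strictly decreasing on [x_m, ∞), so the mode is x_m = 3.400.
Mean = α·x_m/(α−1) = 3.4·3.4/2.4 = 4.817.
This is the posterior mode — the MAP estimate.

3.400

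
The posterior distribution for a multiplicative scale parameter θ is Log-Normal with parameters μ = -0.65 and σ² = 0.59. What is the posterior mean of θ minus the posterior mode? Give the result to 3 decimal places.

Mode = exp(μ − σ²) = exp(-1.24) = 0.289.
Mean = exp(μ + σ²/2) = exp(-0.355) = 0.701.
Difference = 0.701 − 0.289 = 0.412.
Right-skewed posterior ⇒ mode < mean.

0.412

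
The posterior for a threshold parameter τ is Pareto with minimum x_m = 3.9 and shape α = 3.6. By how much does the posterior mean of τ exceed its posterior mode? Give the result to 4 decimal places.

1.5000

The Pareto density is strictly decreasing on [x_m, ∞), so the mode is x_m = 3.9000.
Mean = α·x_m/(α−1) = 3.6·3.9/2.6 = 5.4000.
Difference = 5.4000 − 3.9000 = 1.5000.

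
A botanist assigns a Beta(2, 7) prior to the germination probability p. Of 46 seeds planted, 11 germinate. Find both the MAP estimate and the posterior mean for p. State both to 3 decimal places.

Posterior: Beta(2+11, 7+35) = Beta(13, 42).
Mode = (13−1)/(13+42−2) = 12/53 = 0.226.
Mean = 13/(13+42) = 13/55 = 0.236.
Right-skewed posterior ⇒ mode < mean.

MAP estimate = 0.226, posterior mean = 0.236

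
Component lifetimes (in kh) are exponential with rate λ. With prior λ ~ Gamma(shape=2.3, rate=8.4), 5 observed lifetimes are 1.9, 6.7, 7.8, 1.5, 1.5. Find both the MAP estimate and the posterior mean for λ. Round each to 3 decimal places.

Σ times = 19.4. Posterior: Gamma(shape = 2.3+5 = 7.3, rate = 8.4+19.4 = 27.8).
Mode = (α−1)/β = 6.3/27.8 = 0.227.
Mean = α/β = 7.3/27.8 = 0.263.

MAP = 0.227; posterior mean = 0.263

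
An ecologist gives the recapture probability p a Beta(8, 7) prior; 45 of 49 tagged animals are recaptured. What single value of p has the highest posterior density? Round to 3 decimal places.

Posterior: Beta(8+45, 7+4) = Beta(53, 11).
Mode = (53−1)/(53+11−2) = 52/62 = 0.839.
Mean = 53/(53+11) = 53/64 = 0.828.
This is the posterior mode — the MAP estimate.

0.839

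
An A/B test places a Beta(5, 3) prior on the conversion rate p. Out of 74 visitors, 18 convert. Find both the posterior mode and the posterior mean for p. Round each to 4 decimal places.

MAP = 0.2750; posterior mean = 0.2805

Posterior: Beta(5+18, 3+56) = Beta(23, 59).
Mode = (23−1)/(23+59−2) = 22/80 = 0.2750.
Mean = 23/(23+59) = 23/82 = 0.2805.
Mean > mode: the posterior has a right tail.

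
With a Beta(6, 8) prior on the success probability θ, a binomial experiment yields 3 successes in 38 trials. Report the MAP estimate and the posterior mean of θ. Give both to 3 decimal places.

Posterior: Beta(6+3, 8+35) = Beta(9, 43).
Mode = (9−1)/(9+43−2) = 8/50 = 0.160.
Mean = 9/(9+43) = 9/52 = 0.173.
The mean is pulled above the mode by the posterior's right skew.

θ_MAP = 0.160, E[θ|data] = 0.173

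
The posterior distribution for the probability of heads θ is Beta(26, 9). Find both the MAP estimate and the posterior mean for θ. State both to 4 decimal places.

Mode = (26−1)/(26+9−2) = 25/33 = 0.7576.
Mean = 26/(26+9) = 26/35 = 0.7429.

θ_MAP = 0.7576, E[θ|data] = 0.7429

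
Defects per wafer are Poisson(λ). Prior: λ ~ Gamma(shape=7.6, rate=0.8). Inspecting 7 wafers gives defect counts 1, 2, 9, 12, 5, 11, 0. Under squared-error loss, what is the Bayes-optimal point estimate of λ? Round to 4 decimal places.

Σ counts = 40. Posterior: Gamma(shape = 7.6+40 = 47.6, rate = 0.8+7 = 7.8).
Mode = (α−1)/β = 46.6/7.8 = 5.9744.
Mean = α/β = 47.6/7.8 = 6.1026.
Squared-error loss ⇒ the optimal estimator is the posterior mean.

6.1026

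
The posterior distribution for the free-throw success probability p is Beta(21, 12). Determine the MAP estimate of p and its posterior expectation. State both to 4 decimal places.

p_MAP = 0.6452, E[p|data] = 0.6364

Mode = (21−1)/(21+12−2) = 20/31 = 0.6452.
Mean = 21/(21+12) = 21/33 = 0.6364.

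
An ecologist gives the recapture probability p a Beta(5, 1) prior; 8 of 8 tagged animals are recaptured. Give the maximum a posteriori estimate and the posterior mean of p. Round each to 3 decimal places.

Posterior: Beta(5+8, 1+0) = Beta(13, 1).
Since β = 1 ≤ 1 and α > 1, the Beta density is monotone increasing on [0,1]; the mode is at 1.
Mean = 13/(13+1) = 0.929.

MAP = 1.000, posterior mean = 0.929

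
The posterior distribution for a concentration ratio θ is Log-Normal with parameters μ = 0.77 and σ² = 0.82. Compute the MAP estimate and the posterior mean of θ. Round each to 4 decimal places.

Mode = exp(μ − σ²) = exp(-0.05) = 0.9512.
Mean = exp(μ + σ²/2) = exp(1.180) = 3.2544.

MAP: 0.9512. Posterior mean: 3.2544.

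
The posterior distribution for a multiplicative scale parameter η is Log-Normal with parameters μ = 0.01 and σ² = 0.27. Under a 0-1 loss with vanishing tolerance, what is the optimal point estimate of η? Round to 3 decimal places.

Mode = exp(μ − σ²) = exp(-0.26) = 0.771.
Mean = exp(μ + σ²/2) = exp(0.145) = 1.156.
This is the posterior mode — the MAP estimate.

0.771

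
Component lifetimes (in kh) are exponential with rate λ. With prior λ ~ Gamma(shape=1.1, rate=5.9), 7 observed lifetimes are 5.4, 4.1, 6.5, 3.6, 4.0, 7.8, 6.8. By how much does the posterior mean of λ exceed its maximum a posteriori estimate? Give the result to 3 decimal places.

Σ times = 38.2. Posterior: Gamma(shape = 1.1+7 = 8.1, rate = 5.9+38.2 = 44.1).
Mode = (α−1)/β = 7.1/44.1 = 0.161.
Mean = α/β = 8.1/44.1 = 0.184.
Difference = 0.184 − 0.161 = 0.023.
Right-skewed posterior ⇒ mode < mean.

0.023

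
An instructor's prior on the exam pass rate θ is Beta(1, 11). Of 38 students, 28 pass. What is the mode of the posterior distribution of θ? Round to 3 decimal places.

0.583

Posterior: Beta(1+28, 11+10) = Beta(29, 21).
Mode = (29−1)/(29+21−2) = 28/48 = 0.583.
Mean = 29/(29+21) = 29/50 = 0.580.
This is the posterior mode — the MAP estimate.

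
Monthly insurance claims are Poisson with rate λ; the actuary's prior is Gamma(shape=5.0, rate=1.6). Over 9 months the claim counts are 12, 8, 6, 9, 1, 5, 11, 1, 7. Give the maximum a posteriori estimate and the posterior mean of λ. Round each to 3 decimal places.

Σ counts = 60. Posterior: Gamma(shape = 5.0+60 = 65.0, rate = 1.6+9 = 10.6).
Mode = (α−1)/β = 64.0/10.6 = 6.038.
Mean = α/β = 65.0/10.6 = 6.132.

MAP = 6.038, posterior mean = 6.132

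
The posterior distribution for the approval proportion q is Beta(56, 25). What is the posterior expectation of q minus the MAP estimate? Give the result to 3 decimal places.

-0.005

Mode = (56−1)/(56+25−2) = 55/79 = 0.696.
Mean = 56/(56+25) = 56/81 = 0.691.
Difference = 0.691 − 0.696 = -0.005.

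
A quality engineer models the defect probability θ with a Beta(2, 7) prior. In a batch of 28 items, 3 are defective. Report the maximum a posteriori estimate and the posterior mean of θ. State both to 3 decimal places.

MAP: 0.114. Posterior mean: 0.135.

Posterior: Beta(2+3, 7+25) = Beta(5, 32).
Mode = (5−1)/(5+32−2) = 4/35 = 0.114.
Mean = 5/(5+32) = 5/37 = 0.135.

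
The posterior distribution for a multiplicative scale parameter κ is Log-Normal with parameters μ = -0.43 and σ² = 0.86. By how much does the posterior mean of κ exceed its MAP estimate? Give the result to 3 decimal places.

Mode = exp(μ − σ²) = exp(-1.29) = 0.275.
Mean = exp(μ + σ²/2) = exp(0.000) = 1.000.
Difference = 1.000 − 0.275 = 0.725.

0.725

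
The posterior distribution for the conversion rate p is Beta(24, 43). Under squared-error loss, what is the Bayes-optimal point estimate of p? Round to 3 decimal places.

Mode = (24−1)/(24+43−2) = 23/65 = 0.354.
Mean = 24/(24+43) = 24/67 = 0.358.
Squared-error loss ⇒ the optimal estimator is the posterior mean.

0.358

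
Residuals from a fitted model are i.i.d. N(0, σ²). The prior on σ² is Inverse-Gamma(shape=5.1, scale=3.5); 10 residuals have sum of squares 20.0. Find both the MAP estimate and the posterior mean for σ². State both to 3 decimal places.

MAP = 1.216, posterior mean = 1.484

Posterior: Inverse-Gamma(shape = 5.1+10/2 = 10.1, scale = 3.5+20.0/2 = 13.5).
Mode = β/(α+1) = 13.5/11.1 = 1.216.
Mean = β/(α−1) = 13.5/9.1 = 1.484.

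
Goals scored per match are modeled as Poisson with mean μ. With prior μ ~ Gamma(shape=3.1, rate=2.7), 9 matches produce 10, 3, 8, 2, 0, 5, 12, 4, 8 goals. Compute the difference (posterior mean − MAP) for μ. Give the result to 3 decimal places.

Σ counts = 52. Posterior: Gamma(shape = 3.1+52 = 55.1, rate = 2.7+9 = 11.7).
Mode = (α−1)/β = 54.1/11.7 = 4.624.
Mean = α/β = 55.1/11.7 = 4.709.
Difference = 4.709 − 4.624 = 0.085.
Mean > mode: the posterior has a right tail.

0.085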